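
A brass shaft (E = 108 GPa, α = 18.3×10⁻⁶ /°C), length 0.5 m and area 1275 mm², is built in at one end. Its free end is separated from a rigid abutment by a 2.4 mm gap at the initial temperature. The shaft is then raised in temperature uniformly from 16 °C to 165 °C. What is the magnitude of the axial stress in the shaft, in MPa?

σ ≈ 0 MPa

Unrestrained expansion: δ_free = αΔT L = 18.3×10⁻⁶ × 149 × 500 = 1.363 mm.
Since δ_free = 1.36 mm is less than the 2.4 mm gap, the shaft never touches the wall. No axial force develops.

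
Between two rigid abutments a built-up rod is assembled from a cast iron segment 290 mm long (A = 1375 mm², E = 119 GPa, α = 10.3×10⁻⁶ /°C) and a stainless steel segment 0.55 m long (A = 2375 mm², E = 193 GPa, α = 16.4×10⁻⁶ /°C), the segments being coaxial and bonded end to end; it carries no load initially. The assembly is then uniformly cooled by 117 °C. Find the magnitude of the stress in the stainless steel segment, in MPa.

If the supports were absent, the total length change would be Σ αᵢΔT Lᵢ = 10.3×10⁻⁶×117×290 + 16.4×10⁻⁶×117×550 = 1.405 mm.
The walls prevent any net length change, so an axial force P (same in every segment) develops. Compatibility: P · Σ Lᵢ/(AᵢEᵢ) = δ_free.
The series flexibility is Σ Lᵢ/(AᵢEᵢ) = 290/(1375×119×10³) + 550/(2375×193×10³) = 2.972×10⁻⁶ mm/N.
P = 1.405 / 2.972×10⁻⁶ = 472600 N = 472.6 kN, tensile.
σ_{stainless steel} = P / A = 472600 / 2375 = 199 MPa.

σ ≈ 199 MPa (tensile)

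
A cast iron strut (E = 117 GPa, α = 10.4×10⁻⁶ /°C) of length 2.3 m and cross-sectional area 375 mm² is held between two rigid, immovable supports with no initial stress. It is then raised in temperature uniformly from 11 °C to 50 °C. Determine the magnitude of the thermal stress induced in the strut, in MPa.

σ ≈ 47.5 MPa (compressive)

Because both ends are immovable the net strain is zero, and the suppressed thermal strain is αΔT = 10.4×10⁻⁶ × 39 = 405.6×10⁻⁶.
The stress required to suppress this strain is σ = Eε = 117×10³ × 405.6×10⁻⁶ = 47.46 MPa, compressive since the strut is trying to expand.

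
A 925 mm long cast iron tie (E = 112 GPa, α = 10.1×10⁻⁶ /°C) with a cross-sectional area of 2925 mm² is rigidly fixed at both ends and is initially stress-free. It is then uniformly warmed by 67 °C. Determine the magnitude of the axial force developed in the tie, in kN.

Full restraint means ε = 0, so the stress is σ = EαΔT = 112×10³ × 10.1×10⁻⁶ × 67 = 75.79 MPa.
Axial force P = σA = 75.79 × 2925 = 221700 N = 221.7 kN, compressive.

P ≈ 222 kN (compressive)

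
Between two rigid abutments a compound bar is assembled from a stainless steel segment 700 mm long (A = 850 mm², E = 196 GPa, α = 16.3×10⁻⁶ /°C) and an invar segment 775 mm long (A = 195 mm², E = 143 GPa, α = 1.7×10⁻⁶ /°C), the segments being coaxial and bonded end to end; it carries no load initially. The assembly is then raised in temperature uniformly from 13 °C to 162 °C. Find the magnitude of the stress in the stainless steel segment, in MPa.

With the walls removed the bar would change length by δ_free = Σ αᵢΔT Lᵢ = 16.3×10⁻⁶×149×700 + 1.7×10⁻⁶×149×775 = 1.896 mm.
The rigid supports impose zero overall length change; the single axial force P common to all segments must satisfy P Σ Lᵢ/(AᵢEᵢ) = δ_free.
The series flexibility is Σ Lᵢ/(AᵢEᵢ) = 700/(850×196×10³) + 775/(195×143×10³) = 3.199×10⁻⁵ mm/N.
P = 1.896 / 3.199×10⁻⁵ = 59270 N = 59.27 kN, compressive.
σ_{stainless steel} = P / A = 59270 / 850 = 69.73 MPa.

σ ≈ 69.7 MPa (compressive)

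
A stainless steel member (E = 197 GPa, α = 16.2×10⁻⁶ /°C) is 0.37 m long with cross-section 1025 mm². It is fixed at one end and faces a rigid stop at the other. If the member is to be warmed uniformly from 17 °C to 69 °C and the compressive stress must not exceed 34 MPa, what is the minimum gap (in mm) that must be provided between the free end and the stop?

Free expansion if unrestrained: δ_free = αΔT L = 16.2×10⁻⁶ × 52 × 370 = 0.3117 mm.
At the allowable stress the elastic shortening the wall may impose is σL/E = 34 × 370 / (197×10³) = 0.06386 mm.
The gap must absorb the remainder: g_min = 0.3117 − 0.06386 = 0.2478 mm.

g ≈ 0.248 mm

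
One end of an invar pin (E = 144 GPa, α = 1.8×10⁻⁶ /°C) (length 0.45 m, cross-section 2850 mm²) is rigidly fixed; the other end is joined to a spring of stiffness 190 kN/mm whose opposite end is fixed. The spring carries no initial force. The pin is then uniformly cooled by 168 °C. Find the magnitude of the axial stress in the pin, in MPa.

Free thermal contraction: δ_free = αΔT L = 1.8×10⁻⁶ × 168 × 450 = 0.1361 mm.
Let P be the tensile force in the spring. The pin extends elastically by PL/(AE) and the spring stretches by P/k; together these equal δ_free.
P [ L/(AE) + 1/k ] = δ_free → P [ 450/(2850×144×10³) + 1/(190×10³) ] = 0.1361.
P = 0.1361 / 6.36×10⁻⁶ = 21400 N.
σ = P/A = 21400/2850 = 7.508 MPa.

σ ≈ 7.51 MPa (tensile)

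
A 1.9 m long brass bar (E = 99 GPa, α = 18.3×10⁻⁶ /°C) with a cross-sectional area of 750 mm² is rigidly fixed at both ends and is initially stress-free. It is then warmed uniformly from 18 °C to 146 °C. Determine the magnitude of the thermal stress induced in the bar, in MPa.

σ ≈ 232 MPa (compressive)

The supports are rigid, so the total axial strain is zero. The restrained thermal strain is ε = αΔT = 18.3×10⁻⁶ × 128 = 2342.4×10⁻⁶.
The stress required to suppress this strain is σ = Eε = 99×10³ × 2342.4×10⁻⁶ = 231.9 MPa, compressive since the bar is trying to expand.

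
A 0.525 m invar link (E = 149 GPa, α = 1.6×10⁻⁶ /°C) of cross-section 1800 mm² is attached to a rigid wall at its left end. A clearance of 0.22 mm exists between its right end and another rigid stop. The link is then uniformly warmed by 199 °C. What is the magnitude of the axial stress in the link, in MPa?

If the wall were absent the link would grow by αΔT L = 1.6×10⁻⁶ × 199 × 525 = 0.1672 mm.
This is smaller than the 0.22 mm clearance, so the link expands freely without reaching the stop — the stress is zero.

σ ≈ 0 MPa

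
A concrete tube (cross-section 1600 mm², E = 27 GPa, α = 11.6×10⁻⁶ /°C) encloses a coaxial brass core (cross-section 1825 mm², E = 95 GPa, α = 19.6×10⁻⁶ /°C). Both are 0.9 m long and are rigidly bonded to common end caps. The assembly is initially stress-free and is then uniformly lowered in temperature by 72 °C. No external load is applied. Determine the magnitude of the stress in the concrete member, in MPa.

σ ≈ 12.4 MPa (compressive)

The brass has the larger α, so on cooling it would change length more than the concrete if both were free. The rigid plates force a common final length, so the brass is put into tension and the concrete into compression, with equal and opposite forces P (no external load).
Compatibility of the two members (thermal + elastic change equal): (α₁ − α₂)ΔT = P·[1/(A₁E₁) + 1/(A₂E₂)].
|α₁ − α₂|·ΔT = 8×10⁻⁶ × 72 = 0.000576.
1/(A₁E₁) + 1/(A₂E₂) = 1/(1600×27×10³) + 1/(1825×95×10³) = 2.892×10⁻⁸ N⁻¹.
P = 0.000576 / 2.892×10⁻⁸ = 19920 N = 19.92 kN.
σ_{concrete} = P/A₁ = 19920/1600 = 12.45 MPa, compressive.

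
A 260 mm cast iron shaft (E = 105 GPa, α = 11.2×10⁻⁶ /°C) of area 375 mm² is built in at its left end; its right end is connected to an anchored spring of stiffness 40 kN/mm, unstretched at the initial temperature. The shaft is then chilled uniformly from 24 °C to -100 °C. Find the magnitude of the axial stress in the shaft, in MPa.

If the spring were absent the shaft would shorten by αΔT L = 11.2×10⁻⁶ × 124 × 260 = 0.3611 mm.
Let P be the tensile force in the spring. The shaft extends elastically by PL/(AE) and the spring stretches by P/k; together these equal δ_free.
So P = δ_free / [L/(AE) + 1/k] = 0.3611 / [ 260/(375×105×10³) + 1/(40×10³) ].
P = 0.3611 / 3.16×10⁻⁵ = 11430 N.
σ = P/A = 11430/375 = 30.47 MPa.

σ ≈ 30.5 MPa (tensile)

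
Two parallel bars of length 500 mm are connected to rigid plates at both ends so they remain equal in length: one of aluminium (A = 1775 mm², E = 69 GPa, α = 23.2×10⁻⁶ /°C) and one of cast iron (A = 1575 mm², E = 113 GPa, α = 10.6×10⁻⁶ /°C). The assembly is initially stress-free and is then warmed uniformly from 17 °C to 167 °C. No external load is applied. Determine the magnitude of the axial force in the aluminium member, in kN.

P ≈ 137 kN (compressive in the aluminium)

Both members must finish at the same length. With the larger α, the aluminium tends to over-expand; the plates restrain it, putting the aluminium in compression and the cast iron in tension. With no external load the two internal forces are equal and opposite, magnitude P.
Compatibility of the two members (thermal + elastic change equal): (α₁ − α₂)ΔT = P·[1/(A₁E₁) + 1/(A₂E₂)].
|α₁ − α₂|·ΔT = 12.6×10⁻⁶ × 150 = 0.00189.
1/(A₁E₁) + 1/(A₂E₂) = 1/(1775×69×10³) + 1/(1575×113×10³) = 1.378×10⁻⁸ N⁻¹.
P = 0.00189 / 1.378×10⁻⁸ = 137100 N = 137.1 kN.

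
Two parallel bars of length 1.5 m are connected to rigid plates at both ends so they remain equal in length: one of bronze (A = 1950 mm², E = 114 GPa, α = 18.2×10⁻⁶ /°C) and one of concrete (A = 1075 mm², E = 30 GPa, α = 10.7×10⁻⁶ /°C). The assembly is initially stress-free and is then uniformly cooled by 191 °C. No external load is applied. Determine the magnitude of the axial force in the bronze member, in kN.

P ≈ 40.3 kN (tensile in the bronze)

Both members must finish at the same length. With the larger α, the bronze tends to over-contract; the plates restrain it, putting the bronze in tension and the concrete in compression. With no external load the two internal forces are equal and opposite, magnitude P.
Compatibility of the two members (thermal + elastic change equal): (α₁ − α₂)ΔT = P·[1/(A₁E₁) + 1/(A₂E₂)].
|α₁ − α₂|·ΔT = 7.5×10⁻⁶ × 191 = 0.001432.
1/(A₁E₁) + 1/(A₂E₂) = 1/(1950×114×10³) + 1/(1075×30×10³) = 3.551×10⁻⁸ N⁻¹.
P = 0.001432 / 3.551×10⁻⁸ = 40350 N = 40.35 kN.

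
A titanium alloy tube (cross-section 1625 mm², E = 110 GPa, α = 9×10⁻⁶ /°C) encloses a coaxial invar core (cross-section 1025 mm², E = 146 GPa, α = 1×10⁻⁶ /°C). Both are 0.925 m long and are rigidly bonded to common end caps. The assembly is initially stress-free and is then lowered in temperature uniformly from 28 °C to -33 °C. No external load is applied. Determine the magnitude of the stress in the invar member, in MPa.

The titanium alloy has the larger α, so on cooling it would change length more than the invar if both were free. The rigid plates force a common final length, so the titanium alloy is put into tension and the invar into compression, with equal and opposite forces P (no external load).
Equating the net (thermal + elastic) strains gives |α₁ − α₂|·ΔT = P·[1/(A₁E₁) + 1/(A₂E₂)].
|α₁ − α₂|·ΔT = 8×10⁻⁶ × 61 = 0.000488.
1/(A₁E₁) + 1/(A₂E₂) = 1/(1625×110×10³) + 1/(1025×146×10³) = 1.228×10⁻⁸ N⁻¹.
P = 0.000488 / 1.228×10⁻⁸ = 39750 N = 39.75 kN.
σ_{invar} = P/A₂ = 39750/1025 = 38.78 MPa, compressive.

σ ≈ 38.8 MPa (compressive)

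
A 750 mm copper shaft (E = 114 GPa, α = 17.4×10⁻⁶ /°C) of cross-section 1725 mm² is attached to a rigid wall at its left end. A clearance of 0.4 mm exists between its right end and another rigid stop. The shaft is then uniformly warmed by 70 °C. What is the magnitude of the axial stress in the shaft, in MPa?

σ ≈ 78.1 MPa (compressive)

Unrestrained expansion: δ_free = αΔT L = 17.4×10⁻⁶ × 70 × 750 = 0.9135 mm.
The gap closes (δ_free > 0.4 mm) and the wall then resists a further 0.9135 − 0.4 = 0.5135 mm of expansion.
So σ = E(δ_free − g)/L = 114×10³ × 0.5135/750 = 78.05 MPa.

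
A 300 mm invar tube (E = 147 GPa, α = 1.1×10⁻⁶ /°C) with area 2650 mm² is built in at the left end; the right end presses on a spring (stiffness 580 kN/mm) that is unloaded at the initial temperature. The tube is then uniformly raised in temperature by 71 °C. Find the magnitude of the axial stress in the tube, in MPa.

σ ≈ 3.54 MPa (compressive)

If the spring were absent the tube would lengthen by αΔT L = 1.1×10⁻⁶ × 71 × 300 = 0.02343 mm.
Let P be the compressive force at the spring. The tube shortens elastically by PL/(AE) and the spring compresses by P/k; together these equal δ_free.
So P = δ_free / [L/(AE) + 1/k] = 0.02343 / [ 300/(2650×147×10³) + 1/(580×10³) ].
P = 0.02343 / 2.494×10⁻⁶ = 9394 N.
σ = P/A = 9394/2650 = 3.545 MPa.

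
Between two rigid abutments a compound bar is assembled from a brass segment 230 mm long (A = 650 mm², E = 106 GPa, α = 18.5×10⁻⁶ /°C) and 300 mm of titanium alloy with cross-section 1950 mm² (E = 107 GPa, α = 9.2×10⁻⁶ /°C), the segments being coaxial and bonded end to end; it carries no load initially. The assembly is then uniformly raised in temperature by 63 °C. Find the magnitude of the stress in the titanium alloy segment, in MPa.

If the supports were absent, the total length change would be Σ αᵢΔT Lᵢ = 18.5×10⁻⁶×63×230 + 9.2×10⁻⁶×63×300 = 0.4419 mm.
The walls prevent any net length change, so an axial force P (same in every segment) develops. Compatibility: P · Σ Lᵢ/(AᵢEᵢ) = δ_free.
Σ Lᵢ/(AᵢEᵢ) = 230/(650×106×10³) + 300/(1950×107×10³) = 4.776×10⁻⁶ mm/N.
So P = 0.4419 / 4.776×10⁻⁶ = 92.53 kN, compressive.
σ_{titanium alloy} = P / A = 92530 / 1950 = 47.45 MPa.

σ ≈ 47.5 MPa (compressive)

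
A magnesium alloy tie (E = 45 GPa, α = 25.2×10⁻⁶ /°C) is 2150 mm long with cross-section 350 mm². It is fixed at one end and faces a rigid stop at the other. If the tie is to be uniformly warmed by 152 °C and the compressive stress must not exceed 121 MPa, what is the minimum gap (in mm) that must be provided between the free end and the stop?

g ≈ 2.45 mm

Free expansion if unrestrained: δ_free = αΔT L = 25.2×10⁻⁶ × 152 × 2150 = 8.235 mm.
At the allowable stress the elastic shortening the wall may impose is σL/E = 121 × 2150 / (45×10³) = 5.781 mm.
The gap must absorb the remainder: g_min = 8.235 − 5.781 = 2.454 mm.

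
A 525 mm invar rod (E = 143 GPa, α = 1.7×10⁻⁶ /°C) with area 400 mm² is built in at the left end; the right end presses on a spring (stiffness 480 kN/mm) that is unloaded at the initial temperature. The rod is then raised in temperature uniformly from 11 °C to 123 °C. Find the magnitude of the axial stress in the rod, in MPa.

σ ≈ 22.2 MPa (compressive)

The unrestrained thermal change is αΔT L = 1.7×10⁻⁶ × 112 × 525 = 0.09996 mm.
Let P be the compressive force at the spring. The rod shortens elastically by PL/(AE) and the spring compresses by P/k; together these equal δ_free.
P [ L/(AE) + 1/k ] = δ_free → P [ 525/(400×143×10³) + 1/(480×10³) ] = 0.09996.
P = 0.09996 / 1.126×10⁻⁵ = 8876 N.
σ = P/A = 8876/400 = 22.19 MPa.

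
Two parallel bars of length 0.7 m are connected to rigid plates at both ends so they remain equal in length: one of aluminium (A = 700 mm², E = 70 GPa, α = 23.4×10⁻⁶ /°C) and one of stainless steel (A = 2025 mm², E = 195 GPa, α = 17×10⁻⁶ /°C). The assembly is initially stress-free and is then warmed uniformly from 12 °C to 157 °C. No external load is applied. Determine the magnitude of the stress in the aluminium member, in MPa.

σ ≈ 57.8 MPa (compressive)

Both members must finish at the same length. With the larger α, the aluminium tends to over-expand; the plates restrain it, putting the aluminium in compression and the stainless steel in tension. With no external load the two internal forces are equal and opposite, magnitude P.
Equating the net (thermal + elastic) strains gives |α₁ − α₂|·ΔT = P·[1/(A₁E₁) + 1/(A₂E₂)].
|α₁ − α₂|·ΔT = 6.4×10⁻⁶ × 145 = 0.000928.
1/(A₁E₁) + 1/(A₂E₂) = 1/(700×70×10³) + 1/(2025×195×10³) = 2.294×10⁻⁸ N⁻¹.
P = 0.000928 / 2.294×10⁻⁸ = 40450 N = 40.45 kN.
σ_{aluminium} = P/A₁ = 40450/700 = 57.79 MPa, compressive.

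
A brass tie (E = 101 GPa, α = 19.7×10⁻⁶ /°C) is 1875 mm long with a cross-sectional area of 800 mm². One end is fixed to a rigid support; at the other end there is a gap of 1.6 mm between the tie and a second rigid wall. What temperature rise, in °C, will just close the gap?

Contact occurs when the free expansion equals the gap: αΔT L = 1.6 mm.
ΔT = 1.6 / (19.7×10⁻⁶ × 1875) = 43.32 °C.

ΔT ≈ 43.3 °C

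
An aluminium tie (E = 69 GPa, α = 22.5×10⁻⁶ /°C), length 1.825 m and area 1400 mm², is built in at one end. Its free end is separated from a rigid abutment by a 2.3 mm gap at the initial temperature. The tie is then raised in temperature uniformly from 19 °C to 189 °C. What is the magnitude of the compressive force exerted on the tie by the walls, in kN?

Free thermal elongation = αΔT L = 22.5×10⁻⁶ × 170 × 1825 = 6.981 mm.
This exceeds the 2.3 mm gap, so the wall pushes back. The portion of expansion that must be recovered elastically is δ_free − gap = 6.981 − 2.3 = 4.681 mm.
So σ = E(δ_free − g)/L = 69×10³ × 4.681/1825 = 177 MPa.
Force on the wall = σA = 177 × 1400 mm² = 247.8 kN.

P ≈ 248 kN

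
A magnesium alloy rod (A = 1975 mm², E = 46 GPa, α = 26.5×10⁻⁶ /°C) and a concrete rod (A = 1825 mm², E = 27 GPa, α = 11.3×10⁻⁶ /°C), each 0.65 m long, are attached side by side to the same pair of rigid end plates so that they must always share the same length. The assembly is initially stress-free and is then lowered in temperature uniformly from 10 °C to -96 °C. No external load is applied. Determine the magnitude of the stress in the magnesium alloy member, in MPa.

σ ≈ 26.1 MPa (tensile)

Equilibrium of a rigid end plate with no external load gives equal and opposite internal forces ±P in the two members. Since α_{magnesium alloy} > α_{concrete}, cooling drives the magnesium alloy into tension and the concrete into compression.
Compatibility of the two members (thermal + elastic change equal): (α₁ − α₂)ΔT = P·[1/(A₁E₁) + 1/(A₂E₂)].
|α₁ − α₂|·ΔT = 15.2×10⁻⁶ × 106 = 0.001611.
1/(A₁E₁) + 1/(A₂E₂) = 1/(1975×46×10³) + 1/(1825×27×10³) = 3.13×10⁻⁸ N⁻¹.
P = 0.001611 / 3.13×10⁻⁸ = 51470 N = 51.47 kN.
σ_{magnesium alloy} = P/A₁ = 51470/1975 = 26.06 MPa, tensile.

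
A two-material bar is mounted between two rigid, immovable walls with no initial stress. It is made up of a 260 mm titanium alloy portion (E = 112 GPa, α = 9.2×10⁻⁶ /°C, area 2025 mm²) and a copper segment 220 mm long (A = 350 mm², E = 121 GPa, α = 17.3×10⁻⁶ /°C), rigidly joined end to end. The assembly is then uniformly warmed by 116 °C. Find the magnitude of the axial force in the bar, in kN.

Free thermal expansion of the whole bar: Σ αᵢΔT Lᵢ = 9.2×10⁻⁶×116×260 + 17.3×10⁻⁶×116×220 = 0.719 mm.
The rigid supports impose zero overall length change; the single axial force P common to all segments must satisfy P Σ Lᵢ/(AᵢEᵢ) = δ_free.
Σ Lᵢ/(AᵢEᵢ) = 260/(2025×112×10³) + 220/(350×121×10³) = 6.341×10⁻⁶ mm/N.
So P = 0.719 / 6.341×10⁻⁶ = 113.4 kN, compressive.

P ≈ 113 kN (compressive)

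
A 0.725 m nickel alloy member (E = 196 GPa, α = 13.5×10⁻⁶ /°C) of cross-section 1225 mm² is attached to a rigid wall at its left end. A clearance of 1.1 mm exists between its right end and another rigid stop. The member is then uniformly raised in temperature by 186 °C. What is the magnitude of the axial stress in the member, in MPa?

If the wall were absent the member would grow by αΔT L = 13.5×10⁻⁶ × 186 × 725 = 1.82 mm.
After closing the 1.1 mm clearance, 1.82 − 1.1 = 0.7205 mm of expansion remains to be suppressed by the wall.
So σ = E(δ_free − g)/L = 196×10³ × 0.7205/725 = 194.8 MPa.

σ ≈ 195 MPa (compressive)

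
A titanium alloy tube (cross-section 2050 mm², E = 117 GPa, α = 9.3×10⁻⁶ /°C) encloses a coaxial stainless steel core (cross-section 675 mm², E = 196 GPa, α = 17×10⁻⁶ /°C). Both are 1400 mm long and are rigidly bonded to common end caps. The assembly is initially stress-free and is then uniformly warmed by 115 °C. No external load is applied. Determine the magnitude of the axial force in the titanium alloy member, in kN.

P ≈ 75.5 kN (tensile in the titanium alloy)

Both members must finish at the same length. With the larger α, the stainless steel tends to over-expand; the plates restrain it, putting the stainless steel in compression and the titanium alloy in tension. With no external load the two internal forces are equal and opposite, magnitude P.
Equating the net (thermal + elastic) strains gives |α₁ − α₂|·ΔT = P·[1/(A₁E₁) + 1/(A₂E₂)].
|α₁ − α₂|·ΔT = 7.7×10⁻⁶ × 115 = 0.0008855.
1/(A₁E₁) + 1/(A₂E₂) = 1/(2050×117×10³) + 1/(675×196×10³) = 1.173×10⁻⁸ N⁻¹.
So P = 0.0008855 / 1.173×10⁻⁸ = 75.5 kN.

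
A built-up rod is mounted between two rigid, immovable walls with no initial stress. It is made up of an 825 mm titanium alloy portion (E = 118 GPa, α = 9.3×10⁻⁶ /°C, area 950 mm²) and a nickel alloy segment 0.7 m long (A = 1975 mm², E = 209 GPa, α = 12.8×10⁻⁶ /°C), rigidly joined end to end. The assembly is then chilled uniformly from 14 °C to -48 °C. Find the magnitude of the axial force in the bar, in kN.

P ≈ 114 kN (tensile)

Free thermal contraction of the whole bar: Σ αᵢΔT Lᵢ = 9.3×10⁻⁶×62×825 + 12.8×10⁻⁶×62×700 = 1.031 mm.
The rigid supports impose zero overall length change; the single axial force P common to all segments must satisfy P Σ Lᵢ/(AᵢEᵢ) = δ_free.
The series flexibility is Σ Lᵢ/(AᵢEᵢ) = 825/(950×118×10³) + 700/(1975×209×10³) = 9.055×10⁻⁶ mm/N.
Hence P = δ_free / Σ(L/AE) = 1.031/9.055×10⁻⁶ = 113.9 kN (tensile).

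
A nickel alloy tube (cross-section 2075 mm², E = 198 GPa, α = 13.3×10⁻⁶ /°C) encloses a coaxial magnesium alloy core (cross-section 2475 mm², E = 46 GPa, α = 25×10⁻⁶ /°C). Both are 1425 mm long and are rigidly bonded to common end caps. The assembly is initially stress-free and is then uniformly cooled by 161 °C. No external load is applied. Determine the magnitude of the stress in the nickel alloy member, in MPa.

Equilibrium of a rigid end plate with no external load gives equal and opposite internal forces ±P in the two members. Since α_{magnesium alloy} > α_{nickel alloy}, cooling drives the magnesium alloy into tension and the nickel alloy into compression.
Compatibility of the two members (thermal + elastic change equal): (α₁ − α₂)ΔT = P·[1/(A₁E₁) + 1/(A₂E₂)].
|α₁ − α₂|·ΔT = 11.7×10⁻⁶ × 161 = 0.001884.
1/(A₁E₁) + 1/(A₂E₂) = 1/(2075×198×10³) + 1/(2475×46×10³) = 1.122×10⁻⁸ N⁻¹.
P = 0.001884 / 1.122×10⁻⁸ = 167900 N = 167.9 kN.
σ_{nickel alloy} = P/A₁ = 167900/2075 = 80.93 MPa, compressive.

σ ≈ 80.9 MPa (compressive)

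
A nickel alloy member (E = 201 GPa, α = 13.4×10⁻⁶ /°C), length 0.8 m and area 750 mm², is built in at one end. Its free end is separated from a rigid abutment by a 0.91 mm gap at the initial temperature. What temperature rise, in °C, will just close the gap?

ΔT ≈ 84.9 °C

The gap closes when αΔT L = 0.91 mm, since the member is still unstressed at that instant.
So ΔT = g/(αL) = 0.91/(13.4×10⁻⁶ × 800) = 84.89 °C.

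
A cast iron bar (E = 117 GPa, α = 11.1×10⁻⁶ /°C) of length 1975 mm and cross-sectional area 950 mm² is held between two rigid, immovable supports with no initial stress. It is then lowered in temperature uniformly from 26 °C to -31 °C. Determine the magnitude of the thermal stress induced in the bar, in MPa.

The supports are rigid, so the total axial strain is zero. The restrained thermal strain is ε = αΔT = 11.1×10⁻⁶ × 57 = 632.7×10⁻⁶.
The stress required to suppress this strain is σ = Eε = 117×10³ × 632.7×10⁻⁶ = 74.03 MPa, tensile since the bar is trying to contract.

σ ≈ 74 MPa (tensile)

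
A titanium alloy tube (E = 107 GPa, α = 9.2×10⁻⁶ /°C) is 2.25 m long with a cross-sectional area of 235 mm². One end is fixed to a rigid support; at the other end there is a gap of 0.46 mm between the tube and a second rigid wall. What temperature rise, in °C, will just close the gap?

Contact occurs when the free expansion equals the gap: αΔT L = 0.46 mm.
ΔT = 0.46 / (9.2×10⁻⁶ × 2250) = 22.22 °C.

ΔT ≈ 22.2 °C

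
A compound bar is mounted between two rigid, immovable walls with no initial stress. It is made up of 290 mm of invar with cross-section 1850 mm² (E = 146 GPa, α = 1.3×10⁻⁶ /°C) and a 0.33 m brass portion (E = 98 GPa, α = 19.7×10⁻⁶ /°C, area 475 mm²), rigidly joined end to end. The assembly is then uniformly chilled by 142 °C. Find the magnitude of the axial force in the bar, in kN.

With the walls removed the bar would change length by δ_free = Σ αᵢΔT Lᵢ = 1.3×10⁻⁶×142×290 + 19.7×10⁻⁶×142×330 = 0.9767 mm.
The rigid supports impose zero overall length change; the single axial force P common to all segments must satisfy P Σ Lᵢ/(AᵢEᵢ) = δ_free.
The series flexibility is Σ Lᵢ/(AᵢEᵢ) = 290/(1850×146×10³) + 330/(475×98×10³) = 8.163×10⁻⁶ mm/N.
Hence P = δ_free / Σ(L/AE) = 0.9767/8.163×10⁻⁶ = 119.6 kN (tensile).

P ≈ 120 kN (tensile)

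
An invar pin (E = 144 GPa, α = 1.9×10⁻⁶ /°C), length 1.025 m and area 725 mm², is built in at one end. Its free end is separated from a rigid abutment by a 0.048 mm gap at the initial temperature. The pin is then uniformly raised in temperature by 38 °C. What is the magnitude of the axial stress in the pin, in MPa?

σ ≈ 3.65 MPa (compressive)

Unrestrained expansion: δ_free = αΔT L = 1.9×10⁻⁶ × 38 × 1025 = 0.074 mm.
The gap closes (δ_free > 0.048 mm) and the wall then resists a further 0.074 − 0.048 = 0.026 mm of expansion.
Compatibility: PL/(AE) = 0.026 mm, so σ = P/A = E × (0.026/1025) = 3.653 MPa.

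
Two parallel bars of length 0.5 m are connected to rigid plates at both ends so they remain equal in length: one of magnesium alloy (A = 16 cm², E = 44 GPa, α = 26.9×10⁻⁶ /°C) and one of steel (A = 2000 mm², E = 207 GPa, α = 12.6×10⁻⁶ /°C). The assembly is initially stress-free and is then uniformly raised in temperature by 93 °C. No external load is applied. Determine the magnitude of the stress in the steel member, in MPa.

σ ≈ 40 MPa (tensile)

Equilibrium of a rigid end plate with no external load gives equal and opposite internal forces ±P in the two members. Since α_{magnesium alloy} > α_{steel}, heating drives the magnesium alloy into compression and the steel into tension.
Setting the final lengths equal and cancelling L: (α₁ − α₂)ΔT = P/(A₁E₁) + P/(A₂E₂).
|α₁ − α₂|·ΔT = 14.3×10⁻⁶ × 93 = 0.00133.
1/(A₁E₁) + 1/(A₂E₂) = 1/(1600×44×10³) + 1/(2000×207×10³) = 1.662×10⁻⁸ N⁻¹.
P = 0.00133 / 1.662×10⁻⁸ = 80020 N = 80.02 kN.
σ_{steel} = P/A₂ = 80020/2000 = 40.01 MPa, tensile.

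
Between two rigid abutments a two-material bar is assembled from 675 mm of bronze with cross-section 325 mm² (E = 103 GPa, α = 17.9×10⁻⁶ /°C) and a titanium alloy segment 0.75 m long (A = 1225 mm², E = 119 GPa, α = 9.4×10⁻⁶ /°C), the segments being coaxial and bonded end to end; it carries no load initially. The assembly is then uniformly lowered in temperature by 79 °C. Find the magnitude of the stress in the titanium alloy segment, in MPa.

If the supports were absent, the total length change would be Σ αᵢΔT Lᵢ = 17.9×10⁻⁶×79×675 + 9.4×10⁻⁶×79×750 = 1.511 mm.
Since the ends are fixed, an axial force P builds up, equal in every segment, with P · Σ Lᵢ/(AᵢEᵢ) = δ_free.
The series flexibility is Σ Lᵢ/(AᵢEᵢ) = 675/(325×103×10³) + 750/(1225×119×10³) = 2.531×10⁻⁵ mm/N.
So P = 1.511 / 2.531×10⁻⁵ = 59.72 kN, tensile.
σ_{titanium alloy} = P / A = 59720 / 1225 = 48.75 MPa.

σ ≈ 48.8 MPa (tensile)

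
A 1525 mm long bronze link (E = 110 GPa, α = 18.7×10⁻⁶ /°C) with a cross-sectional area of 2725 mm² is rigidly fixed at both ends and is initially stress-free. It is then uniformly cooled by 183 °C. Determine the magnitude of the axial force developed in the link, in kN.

P ≈ 1030 kN (tensile)

The ends cannot move, so σ = EαΔT = 110×10³ × 18.7×10⁻⁶ × 183 = 376.4 MPa.
P = AEαΔT = 2725 × 110×10³ × 18.7×10⁻⁶ × 183 = 1026 kN (tensile).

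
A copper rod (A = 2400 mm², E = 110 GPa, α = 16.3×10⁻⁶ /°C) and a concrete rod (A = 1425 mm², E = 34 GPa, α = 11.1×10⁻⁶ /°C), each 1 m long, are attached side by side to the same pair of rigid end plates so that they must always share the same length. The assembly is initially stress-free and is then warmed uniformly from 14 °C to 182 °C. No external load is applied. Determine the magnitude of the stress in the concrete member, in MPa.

σ ≈ 25.1 MPa (tensile)

Equilibrium of a rigid end plate with no external load gives equal and opposite internal forces ±P in the two members. Since α_{copper} > α_{concrete}, heating drives the copper into compression and the concrete into tension.
Compatibility of the two members (thermal + elastic change equal): (α₁ − α₂)ΔT = P·[1/(A₁E₁) + 1/(A₂E₂)].
|α₁ − α₂|·ΔT = 5.2×10⁻⁶ × 168 = 0.0008736.
1/(A₁E₁) + 1/(A₂E₂) = 1/(2400×110×10³) + 1/(1425×34×10³) = 2.443×10⁻⁸ N⁻¹.
P = 0.0008736 / 2.443×10⁻⁸ = 35760 N = 35.76 kN.
σ_{concrete} = P/A₂ = 35760/1425 = 25.1 MPa, tensile.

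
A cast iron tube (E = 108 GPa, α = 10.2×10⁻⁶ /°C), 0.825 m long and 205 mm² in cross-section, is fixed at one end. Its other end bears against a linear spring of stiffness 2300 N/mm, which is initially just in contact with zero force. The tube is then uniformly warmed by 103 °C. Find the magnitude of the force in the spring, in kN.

P ≈ 1.84 kN

The unrestrained thermal change is αΔT L = 10.2×10⁻⁶ × 103 × 825 = 0.8667 mm.
With a force P in the spring, the elastic change of the tube is PL/(AE) and that of the spring is P/k; compatibility requires their sum to equal δ_free.
So P = δ_free / [L/(AE) + 1/k] = 0.8667 / [ 825/(205×108×10³) + 1/(2300) ].
P = 0.8667 / 0.000472 = 1836 N.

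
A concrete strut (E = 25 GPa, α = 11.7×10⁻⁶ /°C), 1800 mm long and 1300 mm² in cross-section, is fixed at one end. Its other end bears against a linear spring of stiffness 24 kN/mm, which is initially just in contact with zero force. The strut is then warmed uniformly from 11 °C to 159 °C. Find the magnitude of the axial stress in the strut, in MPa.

Free thermal expansion: δ_free = αΔT L = 11.7×10⁻⁶ × 148 × 1800 = 3.117 mm.
Let P be the compressive force at the spring. The strut shortens elastically by PL/(AE) and the spring compresses by P/k; together these equal δ_free.
So P = δ_free / [L/(AE) + 1/k] = 3.117 / [ 1800/(1300×25×10³) + 1/(24×10³) ].
P = 3.117 / 9.705×10⁻⁵ = 32120 N.
σ = P/A = 32120/1300 = 24.7 MPa.

σ ≈ 24.7 MPa (compressive)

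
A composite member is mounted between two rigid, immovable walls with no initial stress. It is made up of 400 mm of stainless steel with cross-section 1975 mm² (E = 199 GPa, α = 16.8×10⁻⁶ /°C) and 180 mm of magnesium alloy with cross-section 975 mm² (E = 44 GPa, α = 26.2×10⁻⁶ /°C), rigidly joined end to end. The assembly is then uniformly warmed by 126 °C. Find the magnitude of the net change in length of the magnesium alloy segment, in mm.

With the walls removed the bar would change length by δ_free = Σ αᵢΔT Lᵢ = 16.8×10⁻⁶×126×400 + 26.2×10⁻⁶×126×180 = 1.441 mm.
Since the ends are fixed, an axial force P builds up, equal in every segment, with P · Σ Lᵢ/(AᵢEᵢ) = δ_free.
The series flexibility is Σ Lᵢ/(AᵢEᵢ) = 400/(1975×199×10³) + 180/(975×44×10³) = 5.214×10⁻⁶ mm/N.
Hence P = δ_free / Σ(L/AE) = 1.441/5.214×10⁻⁶ = 276.4 kN (compressive).
For the magnesium alloy segment, free thermal change = 26.2×10⁻⁶×126×180 = 0.5942 mm and elastic change from P = 276400×180/(975×44×10³) = 1.16 mm; these oppose, so the net change is 0.565 mm (segment shortens).

|ΔL| ≈ 0.565 mm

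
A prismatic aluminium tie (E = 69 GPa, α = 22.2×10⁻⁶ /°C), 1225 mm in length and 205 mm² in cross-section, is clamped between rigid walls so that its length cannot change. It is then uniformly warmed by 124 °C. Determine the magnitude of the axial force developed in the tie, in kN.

With zero net strain, σ = E·αΔT = 69 GPa × 22.2×10⁻⁶ × 124 = 189.9 MPa.
Axial force P = σA = 189.9 × 205 = 38940 N = 38.94 kN, compressive.

P ≈ 38.9 kN (compressive)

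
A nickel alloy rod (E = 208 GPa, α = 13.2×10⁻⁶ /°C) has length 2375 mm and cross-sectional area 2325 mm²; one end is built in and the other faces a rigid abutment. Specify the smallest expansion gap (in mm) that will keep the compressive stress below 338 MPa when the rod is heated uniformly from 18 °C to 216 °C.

g ≈ 2.35 mm

With no wall the rod would lengthen by αΔT L = 13.2×10⁻⁶ × 198 × 2375 = 6.207 mm.
At the allowable stress the elastic shortening the wall may impose is σL/E = 338 × 2375 / (208×10³) = 3.859 mm.
The gap must absorb the remainder: g_min = 6.207 − 3.859 = 2.348 mm.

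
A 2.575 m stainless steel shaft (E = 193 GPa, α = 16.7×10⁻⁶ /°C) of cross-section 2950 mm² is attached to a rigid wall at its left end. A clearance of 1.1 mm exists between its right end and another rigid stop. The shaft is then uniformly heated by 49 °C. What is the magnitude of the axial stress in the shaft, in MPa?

Free thermal elongation = αΔT L = 16.7×10⁻⁶ × 49 × 2575 = 2.107 mm.
The gap closes (δ_free > 1.1 mm) and the wall then resists a further 2.107 − 1.1 = 1.007 mm of expansion.
So σ = E(δ_free − g)/L = 193×10³ × 1.007/2575 = 75.49 MPa.

σ ≈ 75.5 MPa (compressive)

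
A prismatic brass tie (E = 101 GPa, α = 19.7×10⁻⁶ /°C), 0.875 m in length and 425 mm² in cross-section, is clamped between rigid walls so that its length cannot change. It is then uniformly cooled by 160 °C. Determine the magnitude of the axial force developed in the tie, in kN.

P ≈ 135 kN (tensile)

Full restraint means ε = 0, so the stress is σ = EαΔT = 101×10³ × 19.7×10⁻⁶ × 160 = 318.4 MPa.
Then P = σA = 318.4 × 425 mm² = 135.3 kN, tensile.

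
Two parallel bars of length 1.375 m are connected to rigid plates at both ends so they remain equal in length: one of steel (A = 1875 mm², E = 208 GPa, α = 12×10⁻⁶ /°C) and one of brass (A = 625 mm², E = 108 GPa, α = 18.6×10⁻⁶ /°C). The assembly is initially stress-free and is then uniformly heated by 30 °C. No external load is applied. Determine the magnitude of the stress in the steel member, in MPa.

Both members must finish at the same length. With the larger α, the brass tends to over-expand; the plates restrain it, putting the brass in compression and the steel in tension. With no external load the two internal forces are equal and opposite, magnitude P.
Equating the net (thermal + elastic) strains gives |α₁ − α₂|·ΔT = P·[1/(A₁E₁) + 1/(A₂E₂)].
|α₁ − α₂|·ΔT = 6.6×10⁻⁶ × 30 = 0.000198.
1/(A₁E₁) + 1/(A₂E₂) = 1/(1875×208×10³) + 1/(625×108×10³) = 1.738×10⁻⁸ N⁻¹.
So P = 0.000198 / 1.738×10⁻⁸ = 11.39 kN.
σ_{steel} = P/A₁ = 11390/1875 = 6.076 MPa, tensile.

σ ≈ 6.08 MPa (tensile)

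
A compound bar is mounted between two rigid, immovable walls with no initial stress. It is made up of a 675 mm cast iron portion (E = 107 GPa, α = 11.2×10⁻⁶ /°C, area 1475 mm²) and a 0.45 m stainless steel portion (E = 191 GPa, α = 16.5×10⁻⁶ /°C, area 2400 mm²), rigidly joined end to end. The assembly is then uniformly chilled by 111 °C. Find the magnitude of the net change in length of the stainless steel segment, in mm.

Free thermal contraction of the whole bar: Σ αᵢΔT Lᵢ = 11.2×10⁻⁶×111×675 + 16.5×10⁻⁶×111×450 = 1.663 mm.
Since the ends are fixed, an axial force P builds up, equal in every segment, with P · Σ Lᵢ/(AᵢEᵢ) = δ_free.
Σ Lᵢ/(AᵢEᵢ) = 675/(1475×107×10³) + 450/(2400×191×10³) = 5.259×10⁻⁶ mm/N.
P = 1.663 / 5.259×10⁻⁶ = 316300 N = 316.3 kN, tensile.
For the stainless steel segment, free thermal change = 16.5×10⁻⁶×111×450 = 0.8242 mm and elastic change from P = 316300×450/(2400×191×10³) = 0.3105 mm; these oppose, so the net change is 0.514 mm (segment shortens).

|ΔL| ≈ 0.514 mm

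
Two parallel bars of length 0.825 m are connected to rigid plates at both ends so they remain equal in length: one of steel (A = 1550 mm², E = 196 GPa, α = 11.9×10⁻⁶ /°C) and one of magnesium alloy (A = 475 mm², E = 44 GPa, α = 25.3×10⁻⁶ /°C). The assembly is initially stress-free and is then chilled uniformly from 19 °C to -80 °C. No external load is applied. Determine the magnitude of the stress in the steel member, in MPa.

Equilibrium of a rigid end plate with no external load gives equal and opposite internal forces ±P in the two members. Since α_{magnesium alloy} > α_{steel}, cooling drives the magnesium alloy into tension and the steel into compression.
Equating the net (thermal + elastic) strains gives |α₁ − α₂|·ΔT = P·[1/(A₁E₁) + 1/(A₂E₂)].
|α₁ − α₂|·ΔT = 13.4×10⁻⁶ × 99 = 0.001327.
1/(A₁E₁) + 1/(A₂E₂) = 1/(1550×196×10³) + 1/(475×44×10³) = 5.114×10⁻⁸ N⁻¹.
P = 0.001327 / 5.114×10⁻⁸ = 25940 N = 25.94 kN.
σ_{steel} = P/A₁ = 25940/1550 = 16.74 MPa, compressive.

σ ≈ 16.7 MPa (compressive)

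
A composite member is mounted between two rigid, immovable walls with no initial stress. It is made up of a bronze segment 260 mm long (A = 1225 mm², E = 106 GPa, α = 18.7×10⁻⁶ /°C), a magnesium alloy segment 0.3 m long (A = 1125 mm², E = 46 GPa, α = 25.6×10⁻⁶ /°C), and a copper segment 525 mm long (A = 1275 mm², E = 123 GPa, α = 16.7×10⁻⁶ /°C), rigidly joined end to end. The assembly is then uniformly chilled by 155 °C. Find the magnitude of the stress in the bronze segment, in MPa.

With the walls removed the bar would change length by δ_free = Σ αᵢΔT Lᵢ = 18.7×10⁻⁶×155×260 + 25.6×10⁻⁶×155×300 + 16.7×10⁻⁶×155×525 = 3.303 mm.
The walls prevent any net length change, so an axial force P (same in every segment) develops. Compatibility: P · Σ Lᵢ/(AᵢEᵢ) = δ_free.
Σ Lᵢ/(AᵢEᵢ) = 260/(1225×106×10³) + 300/(1125×46×10³) + 525/(1275×123×10³) = 1.115×10⁻⁵ mm/N.
Hence P = δ_free / Σ(L/AE) = 3.303/1.115×10⁻⁵ = 296.3 kN (tensile).
σ_{bronze} = P / A = 296300 / 1225 = 241.9 MPa.

σ ≈ 242 MPa (tensile)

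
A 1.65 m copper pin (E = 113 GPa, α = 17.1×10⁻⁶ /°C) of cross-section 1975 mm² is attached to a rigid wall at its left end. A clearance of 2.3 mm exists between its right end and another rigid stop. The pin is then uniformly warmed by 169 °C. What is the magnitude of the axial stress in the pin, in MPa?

σ ≈ 169 MPa (compressive)

Free thermal elongation = αΔT L = 17.1×10⁻⁶ × 169 × 1650 = 4.768 mm.
This exceeds the 2.3 mm gap, so the wall pushes back. The portion of expansion that must be recovered elastically is δ_free − gap = 4.768 − 2.3 = 2.468 mm.
Compatibility: PL/(AE) = 2.468 mm, so σ = P/A = E × (2.468/1650) = 169 MPa.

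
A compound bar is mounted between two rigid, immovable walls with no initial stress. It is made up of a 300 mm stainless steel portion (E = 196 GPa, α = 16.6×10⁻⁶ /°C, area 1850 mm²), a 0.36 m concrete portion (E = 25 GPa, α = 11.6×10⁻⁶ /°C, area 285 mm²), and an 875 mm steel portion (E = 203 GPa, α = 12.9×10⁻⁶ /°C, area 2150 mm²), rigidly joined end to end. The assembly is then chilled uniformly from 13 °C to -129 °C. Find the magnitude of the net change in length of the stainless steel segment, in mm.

With the walls removed the bar would change length by δ_free = Σ αᵢΔT Lᵢ = 16.6×10⁻⁶×142×300 + 11.6×10⁻⁶×142×360 + 12.9×10⁻⁶×142×875 = 2.903 mm.
The rigid supports impose zero overall length change; the single axial force P common to all segments must satisfy P Σ Lᵢ/(AᵢEᵢ) = δ_free.
The series flexibility is Σ Lᵢ/(AᵢEᵢ) = 300/(1850×196×10³) + 360/(285×25×10³) + 875/(2150×203×10³) = 5.336×10⁻⁵ mm/N.
P = 2.903 / 5.336×10⁻⁵ = 54410 N = 54.41 kN, tensile.
For the stainless steel segment, free thermal change = 16.6×10⁻⁶×142×300 = 0.7072 mm and elastic change from P = 54410×300/(1850×196×10³) = 0.04501 mm; these oppose, so the net change is 0.662 mm (segment shortens).

|ΔL| ≈ 0.662 mm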